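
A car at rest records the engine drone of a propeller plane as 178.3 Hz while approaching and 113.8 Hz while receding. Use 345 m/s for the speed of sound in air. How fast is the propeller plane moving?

76 m/s

f₁/f₂ = (v + v_s)/(v − v_s), so v_s = v · (f₁ − f₂)/(f₁ + f₂).
v_s = 345 × (178.3 − 113.8)/(178.3 + 113.8) = 345 × 64.5/292.1 ≈ 76 m/s.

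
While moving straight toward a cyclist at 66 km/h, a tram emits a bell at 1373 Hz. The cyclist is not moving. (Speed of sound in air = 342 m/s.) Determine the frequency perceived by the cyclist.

66 km/h = 18.33 m/s.
With the source moving toward a stationary observer, f' = f · v/(v − v_s).
f' = 1373 × 342/(342 − 18.33) = 1373 × 342/323.7 ≈ 1451 Hz.

1451 Hz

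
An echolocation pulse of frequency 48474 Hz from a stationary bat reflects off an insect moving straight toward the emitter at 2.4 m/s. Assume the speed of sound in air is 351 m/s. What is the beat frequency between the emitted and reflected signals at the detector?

667 Hz

At the insect (a moving observer), f₁ = f₀ · (v + u)/v = 48474 × 353.4/351 ≈ 48805 Hz.
The reflection then acts as a moving source: f₂ = f₁ · v/(v − u) ≈ 49141 Hz.
Beat frequency: |f₂ − f₀| = 2u·f₀/(v − u) = 2 × 2.4 × 48474/348.6 ≈ 667 Hz.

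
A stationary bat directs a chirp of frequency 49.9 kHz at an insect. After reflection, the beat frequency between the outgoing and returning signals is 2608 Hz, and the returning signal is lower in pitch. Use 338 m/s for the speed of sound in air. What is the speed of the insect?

Double Doppler shift off a moving reflector: f₂ = f₀ · (v + u)/(v − u) (u > 0 toward emitter).
Returning signal is lower, so f₂ = f₀ − Δf = 49900 − 2608 = 47292 Hz.
Rearranging, u = v · (f₂ − f₀)/(f₂ + f₀) = 338 × -2608/97192 ≈ -9.1 m/s.
So the insect is moving at 9.1 m/s away from the emitter.

9.1 m/s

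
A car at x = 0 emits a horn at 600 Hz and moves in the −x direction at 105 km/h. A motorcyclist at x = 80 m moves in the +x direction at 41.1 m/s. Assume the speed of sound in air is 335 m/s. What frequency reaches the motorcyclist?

105 km/h = 29.17 m/s.
The observer lies on the +x side, so the source is heading away from the observer and the observer is heading away from the source.
With source receding and observer receding, f' = f · (v − v_o)/(v + v_s).
f' = 600 × (335 − 41.1)/(335 + 29.17) = 600 × 293.9/364.17 ≈ 484 Hz.

484 Hz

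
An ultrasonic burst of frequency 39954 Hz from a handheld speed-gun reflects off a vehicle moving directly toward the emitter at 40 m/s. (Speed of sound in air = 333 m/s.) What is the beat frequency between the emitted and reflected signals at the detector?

10909 Hz

The vehicle first receives the wave as a moving observer: f₁ = f₀ · (v + u)/v = 39954 × (333 + 40)/333 ≈ 44753 Hz.
The reflection then acts as a moving source: f₂ = f₁ · v/(v − u) ≈ 50863 Hz.
Equivalently f₂ = f₀ · (v + u)/(v − u).
Beat frequency: |f₂ − f₀| = 2u·f₀/(v − u) = 2 × 40 × 39954/293 ≈ 10909 Hz.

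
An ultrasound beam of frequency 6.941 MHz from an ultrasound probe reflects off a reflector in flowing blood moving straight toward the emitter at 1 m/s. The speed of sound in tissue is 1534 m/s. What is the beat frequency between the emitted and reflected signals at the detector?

9055 Hz

At the reflector in flowing blood (a moving observer), f₁ = f₀ · (v + u)/v = 6.941 × 1535/1534 ≈ 6.94552 MHz.
The reflection then acts as a moving source: f₂ = f₁ · v/(v − u) ≈ 6.95006 MHz.
Beat frequency (with f₀ = 6941000 Hz): |f₂ − f₀| = 2u·f₀/(v − u) = 2 × 1 × 6941000/1533 ≈ 9055 Hz.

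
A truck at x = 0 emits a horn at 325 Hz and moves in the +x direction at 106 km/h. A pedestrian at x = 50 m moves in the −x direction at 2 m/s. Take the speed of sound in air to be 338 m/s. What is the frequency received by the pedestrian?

106 km/h = 29.44 m/s.
The observer lies on the +x side, so the source is heading toward the observer and the observer is heading toward the source.
General Doppler shift: f' = f · (v + v_o)/(v − v_s).
f' = 325 × (338 + 2)/(338 − 29.44) = 325 × 340/308.56 ≈ 358 Hz.

358 Hz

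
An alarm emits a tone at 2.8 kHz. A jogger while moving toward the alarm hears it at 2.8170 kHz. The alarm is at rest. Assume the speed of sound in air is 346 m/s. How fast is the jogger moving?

f' = f · (v + v_o)/v ⇒ v_o = v · |f'/f − 1|.
v_o = 346 × |2.8170/2.8 − 1| = 346 × 0.006071 ≈ 2.10 m/s.

2.10 m/s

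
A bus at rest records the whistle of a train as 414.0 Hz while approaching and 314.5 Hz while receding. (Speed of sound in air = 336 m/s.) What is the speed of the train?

46 m/s

f₁/f₂ = (v + v_s)/(v − v_s), so v_s = v · (f₁ − f₂)/(f₁ + f₂).
v_s = 336 × (414.0 − 314.5)/(414.0 + 314.5) = 336 × 99.5/728.5 ≈ 46 m/s.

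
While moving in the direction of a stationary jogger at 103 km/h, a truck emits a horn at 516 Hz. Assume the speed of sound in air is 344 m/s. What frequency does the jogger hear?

103 km/h = 28.61 m/s.
With the source moving toward a stationary observer, f' = f · v/(v − v_s).
f' = 516 × 344/(344 − 28.61) = 516 × 344/315.4 ≈ 563 Hz.

563 Hz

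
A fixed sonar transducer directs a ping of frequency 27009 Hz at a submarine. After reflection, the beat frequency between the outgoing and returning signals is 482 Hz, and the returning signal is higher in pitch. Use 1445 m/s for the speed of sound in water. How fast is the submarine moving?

Double Doppler shift off a moving reflector: f₂ = f₀ · (v + u)/(v − u) (u > 0 toward emitter).
Returning signal is higher, so f₂ = f₀ + Δf = 27009 + 482 = 27491 Hz.
Rearranging, u = v · (f₂ − f₀)/(f₂ + f₀) = 1445 × 482/54500 ≈ 12.8 m/s.
So the submarine is moving at 12.8 m/s toward the emitter.

12.8 m/s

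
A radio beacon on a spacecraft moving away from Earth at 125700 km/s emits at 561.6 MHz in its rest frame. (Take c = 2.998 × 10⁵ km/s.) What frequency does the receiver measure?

359.2 MHz

β = v/c = 125700/299800 = 0.4193.
Relativistic Doppler for frequency: f' = f₀ · √((1 − β)/(1 + β)).
f' = 561.6 × √(0.5807/1.4193) = 561.6 × 0.63966 ≈ 359.2 MHz.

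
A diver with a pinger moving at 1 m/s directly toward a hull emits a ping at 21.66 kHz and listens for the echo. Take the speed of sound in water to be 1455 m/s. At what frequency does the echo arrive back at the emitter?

The hull receives the sound from a moving source: f₁ = f₀ · v/(v − v_e) = 21.66 × 1455/1454 ≈ 21.7 kHz.
On the return leg the diver with a pinger is a moving observer: f₂ = f₁ · (v + v_e)/v = 21.7 × 1456/1455 ≈ 21.7 kHz.
Equivalently f₂ = f₀ · (v + v_e)/(v − v_e).

21.7 kHz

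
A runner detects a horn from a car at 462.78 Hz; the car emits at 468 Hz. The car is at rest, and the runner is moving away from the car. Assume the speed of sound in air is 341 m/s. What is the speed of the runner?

f' = f · (v − v_o)/v ⇒ v_o = v · |f'/f − 1|.
v_o = 341 × |462.78/468 − 1| = 341 × 0.01115 ≈ 3.8 m/s.

3.8 m/s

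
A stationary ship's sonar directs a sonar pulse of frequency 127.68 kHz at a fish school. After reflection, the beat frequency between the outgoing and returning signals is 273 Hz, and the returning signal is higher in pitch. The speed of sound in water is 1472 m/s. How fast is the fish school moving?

1.57 m/s

Double Doppler shift off a moving reflector: f₂ = f₀ · (v + u)/(v − u) (u > 0 toward emitter).
Returning signal is higher, so f₂ = f₀ + Δf = 127680 + 273 = 127953 Hz.
Rearranging, u = v · (f₂ − f₀)/(f₂ + f₀) = 1472 × 273/255633 ≈ 1.57 m/s.
So the fish school is moving at 1.57 m/s toward the emitter.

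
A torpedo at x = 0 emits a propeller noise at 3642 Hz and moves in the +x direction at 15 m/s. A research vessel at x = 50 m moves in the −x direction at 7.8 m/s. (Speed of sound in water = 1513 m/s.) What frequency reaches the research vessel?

The observer lies on the +x side, so the source is heading toward the observer and the observer is heading toward the source.
General Doppler shift: f' = f · (v + v_o)/(v − v_s).
f' = 3642 × (1513 + 7.8)/(1513 − 15) = 3642 × 1520.8/1498 ≈ 3697 Hz.

3697 Hz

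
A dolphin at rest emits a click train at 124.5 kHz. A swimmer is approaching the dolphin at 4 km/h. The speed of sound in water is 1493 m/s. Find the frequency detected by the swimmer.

124.6 kHz

4 km/h = 1.111 m/s.
Moving observer, stationary source: f' = f · (v + v_o)/v.
f' = 124.5 × (1493 + 1.111)/1493 = 124.5 × 1494.1/1493 ≈ 124.6 kHz.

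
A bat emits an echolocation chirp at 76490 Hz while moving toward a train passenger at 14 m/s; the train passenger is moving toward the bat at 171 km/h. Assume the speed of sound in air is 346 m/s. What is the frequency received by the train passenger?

90659 Hz

171 km/h = 47.5 m/s.
Both move, so f' = f · (v + v_o)/(v − v_s).
f' = 76490 × (346 + 47.5)/(346 − 14) = 76490 × 393.5/332 ≈ 90659 Hz.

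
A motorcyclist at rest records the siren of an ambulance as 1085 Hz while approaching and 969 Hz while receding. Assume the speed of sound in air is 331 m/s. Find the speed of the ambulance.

f₁/f₂ = (v + v_s)/(v − v_s), so v_s = v · (f₁ − f₂)/(f₁ + f₂).
v_s = 331 × (1085 − 969)/(1085 + 969) = 331 × 116/2054 ≈ 18.7 m/s.

18.7 m/s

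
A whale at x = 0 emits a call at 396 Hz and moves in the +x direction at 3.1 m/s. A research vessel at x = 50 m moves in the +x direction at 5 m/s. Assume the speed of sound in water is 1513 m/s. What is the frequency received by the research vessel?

396 Hz

The observer lies on the +x side, so the source is heading toward the observer and the observer is heading away from the source.
With source approaching and observer receding, f' = f · (v − v_o)/(v − v_s).
f' = 396 × (1513 − 5)/(1513 − 3.1) = 396 × 1508/1509.9 ≈ 396 Hz.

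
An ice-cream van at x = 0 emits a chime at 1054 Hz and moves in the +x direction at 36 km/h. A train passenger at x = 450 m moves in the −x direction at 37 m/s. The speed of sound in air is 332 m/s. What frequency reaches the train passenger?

1208 Hz

36 km/h = 10 m/s.
The observer lies on the +x side, so the source is heading toward the observer and the observer is heading toward the source.
Both move, so f' = f · (v + v_o)/(v − v_s).
f' = 1054 × (332 + 37)/(332 − 10) = 1054 × 369/322 ≈ 1208 Hz.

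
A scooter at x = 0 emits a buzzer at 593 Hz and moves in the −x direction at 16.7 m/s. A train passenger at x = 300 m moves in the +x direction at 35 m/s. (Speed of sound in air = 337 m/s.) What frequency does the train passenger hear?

The observer lies on the +x side, so the source is heading away from the observer and the observer is heading away from the source.
General Doppler shift: f' = f · (v − v_o)/(v + v_s).
f' = 593 × (337 − 35)/(337 + 16.7) = 593 × 302/353.7 ≈ 506 Hz.

506 Hz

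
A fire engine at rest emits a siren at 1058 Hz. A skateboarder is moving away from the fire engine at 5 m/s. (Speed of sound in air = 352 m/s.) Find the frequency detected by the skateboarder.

Only the observer moves, away from the source, so f' = f · (v − v_o)/v.
f' = 1058 × (352 − 5)/352 = 1058 × 347/352 ≈ 1043 Hz.

1043 Hz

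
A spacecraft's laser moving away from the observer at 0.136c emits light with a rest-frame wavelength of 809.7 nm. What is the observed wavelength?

Relativistic Doppler for wavelength: λ' = λ₀ · √((1 + β)/(1 − β)).
λ' = 809.7 × √(1.1360/0.8640) = 809.7 × 1.14665 ≈ 928.4 nm.

928.4 nm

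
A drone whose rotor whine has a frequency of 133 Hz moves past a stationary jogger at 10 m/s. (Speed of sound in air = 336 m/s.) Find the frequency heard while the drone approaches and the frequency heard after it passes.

Approaching: f₁ = f · v/(v − v_s) = 133 × 336/326 ≈ 137 Hz.
Receding: f₂ = f · v/(v + v_s) = 133 × 336/346 ≈ 129 Hz.

137 Hz approaching; 129 Hz receding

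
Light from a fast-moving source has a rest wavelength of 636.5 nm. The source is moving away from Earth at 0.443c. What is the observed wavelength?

Relativistic Doppler for wavelength: λ' = λ₀ · √((1 + β)/(1 − β)).
λ' = 636.5 × √(1.4430/0.5570) = 636.5 × 1.60955 ≈ 1024.5 nm.

1024.5 nm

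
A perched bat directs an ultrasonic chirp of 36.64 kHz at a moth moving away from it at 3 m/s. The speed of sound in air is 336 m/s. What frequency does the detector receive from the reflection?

36.0 kHz

At the moth (a moving observer), f₁ = f₀ · (v − u)/v = 36.64 × 333/336 ≈ 36.3 kHz.
On reflection it acts as a source moving away from the stationary detector: f₂ = f₁ · v/(v + u) = 36.3 × 336/339 ≈ 36.0 kHz.
Equivalently f₂ = f₀ · (v − u)/(v + u).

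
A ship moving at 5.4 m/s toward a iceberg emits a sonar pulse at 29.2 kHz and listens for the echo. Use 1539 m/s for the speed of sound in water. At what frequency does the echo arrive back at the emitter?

The iceberg receives the sound from a moving source: f₁ = f₀ · v/(v − v_e) = 29.2 × 1539/1533.6 ≈ 29.3 kHz.
On the return leg the ship is a moving observer: f₂ = f₁ · (v + v_e)/v = 29.3 × 1544.4/1539 ≈ 29.4 kHz.

29.4 kHz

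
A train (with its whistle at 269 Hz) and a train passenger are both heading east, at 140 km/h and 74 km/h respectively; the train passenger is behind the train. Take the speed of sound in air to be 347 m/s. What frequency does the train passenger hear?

140 km/h = 38.89 m/s; 74 km/h = 20.56 m/s.
The train passenger is behind, so the train is moving away from it while the train passenger is moving toward the train.
General Doppler shift: f' = f · (v + v_o)/(v + v_s).
f' = 269 × (347 + 20.56)/(347 + 38.89) = 269 × 367.56/385.89 ≈ 256 Hz.

256 Hz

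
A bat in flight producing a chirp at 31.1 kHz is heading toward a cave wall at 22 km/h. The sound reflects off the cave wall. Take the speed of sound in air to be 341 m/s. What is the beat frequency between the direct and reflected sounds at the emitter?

1135 Hz

22 km/h = 6.111 m/s.
The cave wall receives the sound from a moving source: f₁ = f₀ · v/(v − v_e) = 31.1 × 341/334.89 ≈ 31.668 kHz.
On the return leg the bat in flight is a moving observer: f₂ = f₁ · (v + v_e)/v = 31.668 × 347.11/341 ≈ 32.235 kHz.
Equivalently f₂ = f₀ · (v + v_e)/(v − v_e).
Beat against the emitted tone (with f₀ = 31100 Hz): |f₂ − f₀| = 2v_e·f₀/(v − v_e) = 2 × 6.111 × 31100/334.89 ≈ 1135 Hz.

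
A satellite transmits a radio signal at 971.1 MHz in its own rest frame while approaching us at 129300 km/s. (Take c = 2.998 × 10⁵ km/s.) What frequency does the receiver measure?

β = v/c = 129300/299800 = 0.4313.
Relativistic Doppler for frequency: f' = f₀ · √((1 + β)/(1 − β)).
f' = 971.1 × √(1.4313/0.5687) = 971.1 × 1.58642 ≈ 1540.6 MHz.

1540.6 MHz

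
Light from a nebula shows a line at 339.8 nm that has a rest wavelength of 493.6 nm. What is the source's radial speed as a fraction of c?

λ'/λ₀ = 0.6884 < 1 (blueshift), so the source is approaching.
λ'/λ₀ = √((1 − β)/(1 + β)) for an approaching source ⇒ β = (1 − r²)/(1 + r²) with r = λ'/λ₀.
β = (1 − 0.4739)/(1 + 0.4739) ≈ 0.357.

0.357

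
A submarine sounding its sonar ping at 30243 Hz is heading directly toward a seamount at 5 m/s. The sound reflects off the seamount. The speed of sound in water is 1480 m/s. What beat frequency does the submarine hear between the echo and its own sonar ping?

205 Hz

The seamount receives the sound from a moving source: f₁ = f₀ · v/(v − v_e) = 30243 × 1480/1475 ≈ 30346 Hz.
On the return leg the submarine is a moving observer: f₂ = f₁ · (v + v_e)/v = 30346 × 1485/1480 ≈ 30448 Hz.
Beat against the emitted tone: |f₂ − f₀| = 2v_e·f₀/(v − v_e) = 2 × 5 × 30243/1475 ≈ 205 Hz.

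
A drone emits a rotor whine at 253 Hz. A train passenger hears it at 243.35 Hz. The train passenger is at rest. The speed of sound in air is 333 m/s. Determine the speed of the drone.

13.2 m/s

f' < f, so the drone is receding.
f' = f · v/(v + v_s) ⇒ v_s = v · |1 − f/f'|.
v_s = 333 × |1 − 253/243.35| = 333 × 0.03965 ≈ 13.2 m/s.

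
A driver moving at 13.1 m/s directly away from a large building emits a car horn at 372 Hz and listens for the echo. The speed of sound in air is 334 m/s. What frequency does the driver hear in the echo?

344 Hz

The large building receives the sound from a moving source: f₁ = f₀ · v/(v + v_e) = 372 × 334/347.1 ≈ 358 Hz.
On the return leg the driver is a moving observer: f₂ = f₁ · (v − v_e)/v = 358 × 320.9/334 ≈ 344 Hz.
Equivalently f₂ = f₀ · (v − v_e)/(v + v_e).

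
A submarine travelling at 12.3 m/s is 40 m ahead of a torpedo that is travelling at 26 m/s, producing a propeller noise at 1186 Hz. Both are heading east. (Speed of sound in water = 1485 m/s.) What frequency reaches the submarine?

1197 Hz

The submarine is ahead, so the torpedo is moving toward it while the submarine is moving away from the torpedo.
Both move, so f' = f · (v − v_o)/(v − v_s).
f' = 1186 × (1485 − 12.3)/(1485 − 26) = 1186 × 1472.7/1459 ≈ 1197 Hz.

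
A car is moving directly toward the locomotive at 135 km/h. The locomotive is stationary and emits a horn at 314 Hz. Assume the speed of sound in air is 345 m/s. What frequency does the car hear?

135 km/h = 37.5 m/s.
Only the observer moves, toward the source, so f' = f · (v + v_o)/v.
f' = 314 × (345 + 37.5)/345 = 314 × 382.5/345 ≈ 348 Hz.

348 Hz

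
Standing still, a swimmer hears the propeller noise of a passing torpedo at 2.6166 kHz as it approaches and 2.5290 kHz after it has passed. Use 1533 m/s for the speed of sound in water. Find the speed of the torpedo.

f₁/f₂ = (v + v_s)/(v − v_s), so v_s = v · (f₁ − f₂)/(f₁ + f₂).
v_s = 1533 × (2.6166 − 2.5290)/(2.6166 + 2.5290) = 1533 × 0.0876/5.1456 ≈ 26 m/s.

26 m/s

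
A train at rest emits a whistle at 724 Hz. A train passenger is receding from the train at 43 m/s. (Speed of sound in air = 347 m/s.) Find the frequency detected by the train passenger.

Only the observer moves, away from the source, so f' = f · (v − v_o)/v.
f' = 724 × (347 − 43)/347 = 724 × 304/347 ≈ 634 Hz.

634 Hz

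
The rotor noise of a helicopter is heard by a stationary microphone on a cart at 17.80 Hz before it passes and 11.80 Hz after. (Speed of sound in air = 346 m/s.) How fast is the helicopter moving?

70 m/s

f₁/f₂ = (v + v_s)/(v − v_s), so v_s = v · (f₁ − f₂)/(f₁ + f₂).
v_s = 346 × (17.80 − 11.80)/(17.80 + 11.80) = 346 × 6.00/29.60 ≈ 70 m/s.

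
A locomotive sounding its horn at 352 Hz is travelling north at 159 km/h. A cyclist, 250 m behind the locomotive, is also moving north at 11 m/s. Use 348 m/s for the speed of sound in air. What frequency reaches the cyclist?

159 km/h = 44.17 m/s.
The cyclist is behind, so the locomotive is moving away from it while the cyclist is moving toward the locomotive.
Both move, so f' = f · (v + v_o)/(v + v_s).
f' = 352 × (348 + 11)/(348 + 44.17) = 352 × 359/392.17 ≈ 322 Hz.

322 Hz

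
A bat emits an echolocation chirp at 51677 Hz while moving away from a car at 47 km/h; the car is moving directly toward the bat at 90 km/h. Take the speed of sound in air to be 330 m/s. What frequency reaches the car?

47 km/h = 13.06 m/s; 90 km/h = 25 m/s.
Both move, so f' = f · (v + v_o)/(v + v_s).
f' = 51677 × (330 + 25)/(330 + 13.06) = 51677 × 355/343.06 ≈ 53476 Hz.

53476 Hz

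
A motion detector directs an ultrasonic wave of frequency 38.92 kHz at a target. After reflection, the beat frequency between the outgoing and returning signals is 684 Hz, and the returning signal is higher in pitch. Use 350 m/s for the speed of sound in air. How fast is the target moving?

3.0 m/s

Double Doppler shift off a moving reflector: f₂ = f₀ · (v + u)/(v − u) (u > 0 toward emitter).
Returning signal is higher, so f₂ = f₀ + Δf = 38920 + 684 = 39604 Hz.
Rearranging, u = v · (f₂ − f₀)/(f₂ + f₀) = 350 × 684/78524 ≈ 3.0 m/s.
So the target is moving at 3.0 m/s toward the emitter.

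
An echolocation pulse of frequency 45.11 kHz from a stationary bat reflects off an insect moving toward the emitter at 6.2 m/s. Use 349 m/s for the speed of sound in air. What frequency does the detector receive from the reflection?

46.7 kHz

At the insect (a moving observer), f₁ = f₀ · (v + u)/v = 45.11 × 355.2/349 ≈ 45.9 kHz.
On reflection it acts as a source moving toward the stationary detector: f₂ = f₁ · v/(v − u) = 45.9 × 349/342.8 ≈ 46.7 kHz.
Equivalently f₂ = f₀ · (v + u)/(v − u).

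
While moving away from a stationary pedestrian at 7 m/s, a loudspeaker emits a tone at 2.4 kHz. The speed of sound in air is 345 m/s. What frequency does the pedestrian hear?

Only the source moves, away from the listener, so f' = f · v/(v + v_s).
f' = 2.4 × 345/(345 + 7) = 2.4 × 345/352 ≈ 2.35 kHz.

2.35 kHz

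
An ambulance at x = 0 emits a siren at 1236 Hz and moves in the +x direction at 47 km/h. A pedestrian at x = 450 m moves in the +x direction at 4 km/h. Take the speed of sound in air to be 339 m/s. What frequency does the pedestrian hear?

47 km/h = 13.06 m/s; 4 km/h = 1.111 m/s.
The observer lies on the +x side, so the source is heading toward the observer and the observer is heading away from the source.
With source approaching and observer receding, f' = f · (v − v_o)/(v − v_s).
f' = 1236 × (339 − 1.111)/(339 − 13.06) = 1236 × 337.89/325.94 ≈ 1281 Hz.

1281 Hz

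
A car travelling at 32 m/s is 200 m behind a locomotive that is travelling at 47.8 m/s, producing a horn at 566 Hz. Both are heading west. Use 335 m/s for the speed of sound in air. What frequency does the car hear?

543 Hz

The car is behind, so the locomotive is moving away from it while the car is moving toward the locomotive.
With source receding and observer approaching, f' = f · (v + v_o)/(v + v_s).
f' = 566 × (335 + 32)/(335 + 47.8) = 566 × 367/382.8 ≈ 543 Hz.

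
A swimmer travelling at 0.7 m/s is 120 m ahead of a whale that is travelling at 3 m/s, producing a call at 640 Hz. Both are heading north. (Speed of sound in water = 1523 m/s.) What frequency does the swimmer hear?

641 Hz

The swimmer is ahead, so the whale is moving toward it while the swimmer is moving away from the whale.
General Doppler shift: f' = f · (v − v_o)/(v − v_s).
f' = 640 × (1523 − 0.7)/(1523 − 3) = 640 × 1522.3/1520 ≈ 641 Hz.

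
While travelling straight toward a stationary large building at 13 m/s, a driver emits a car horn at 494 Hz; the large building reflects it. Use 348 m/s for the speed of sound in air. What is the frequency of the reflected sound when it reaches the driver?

The large building receives the sound from a moving source: f₁ = f₀ · v/(v − v_e) = 494 × 348/335 ≈ 513 Hz.
On the return leg the driver is a moving observer: f₂ = f₁ · (v + v_e)/v = 513 × 361/348 ≈ 532 Hz.

532 Hz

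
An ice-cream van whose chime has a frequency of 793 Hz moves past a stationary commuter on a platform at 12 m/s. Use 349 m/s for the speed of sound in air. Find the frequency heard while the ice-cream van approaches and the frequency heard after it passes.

821 Hz approaching; 767 Hz receding

Approaching: f₁ = f · v/(v − v_s) = 793 × 349/337 ≈ 821 Hz.
Receding: f₂ = f · v/(v + v_s) = 793 × 349/361 ≈ 767 Hz.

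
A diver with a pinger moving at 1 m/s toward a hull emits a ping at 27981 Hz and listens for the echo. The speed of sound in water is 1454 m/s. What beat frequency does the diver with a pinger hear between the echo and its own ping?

38.5 Hz

The hull receives the sound from a moving source: f₁ = f₀ · v/(v − v_e) = 27981 × 1454/1453 ≈ 28000.3 Hz.
On the return leg the diver with a pinger is a moving observer: f₂ = f₁ · (v + v_e)/v = 28000.3 × 1455/1454 ≈ 28019.5 Hz.
Beat against the emitted tone: |f₂ − f₀| = 2v_e·f₀/(v − v_e) = 2 × 1 × 27981/1453 ≈ 38.5 Hz.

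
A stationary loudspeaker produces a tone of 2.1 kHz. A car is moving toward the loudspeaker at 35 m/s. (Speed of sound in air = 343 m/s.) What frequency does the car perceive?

2.31 kHz

Only the observer moves, toward the source, so f' = f · (v + v_o)/v.
f' = 2.1 × (343 + 35)/343 = 2.1 × 378/343 ≈ 2.31 kHz.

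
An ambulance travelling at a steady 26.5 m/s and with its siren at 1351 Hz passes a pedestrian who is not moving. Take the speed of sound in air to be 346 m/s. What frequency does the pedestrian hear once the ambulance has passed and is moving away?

1255 Hz

Receding: f₂ = f · v/(v + v_s) = 1351 × 346/372.5 ≈ 1255 Hz.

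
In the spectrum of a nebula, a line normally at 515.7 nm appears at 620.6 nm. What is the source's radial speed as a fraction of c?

0.183

λ'/λ₀ = 1.2034 > 1 (redshift), so the source is receding.
λ'/λ₀ = √((1 + β)/(1 − β)) for a receding source ⇒ β = (r² − 1)/(r² + 1) with r = λ'/λ₀.
β = (1.4482 − 1)/(1.4482 + 1) ≈ 0.183.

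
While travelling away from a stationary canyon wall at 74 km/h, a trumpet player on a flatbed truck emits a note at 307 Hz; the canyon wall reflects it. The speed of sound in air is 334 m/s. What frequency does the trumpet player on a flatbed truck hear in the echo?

271 Hz

74 km/h = 20.56 m/s.
The canyon wall receives the sound from a moving source: f₁ = f₀ · v/(v + v_e) = 307 × 334/354.56 ≈ 289 Hz.
On the return leg the trumpet player on a flatbed truck is a moving observer: f₂ = f₁ · (v − v_e)/v = 289 × 313.44/334 ≈ 271 Hz.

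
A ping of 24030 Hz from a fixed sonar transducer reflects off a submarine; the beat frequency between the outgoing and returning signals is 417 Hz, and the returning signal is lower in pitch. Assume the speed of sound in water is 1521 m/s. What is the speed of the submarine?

13.3 m/s

Double Doppler shift off a moving reflector: f₂ = f₀ · (v + u)/(v − u) (u > 0 toward emitter).
Returning signal is lower, so f₂ = f₀ − Δf = 24030 − 417 = 23613 Hz.
Rearranging, u = v · (f₂ − f₀)/(f₂ + f₀) = 1521 × -417/47643 ≈ -13.3 m/s.
So the submarine is moving at 13.3 m/s away from the emitter.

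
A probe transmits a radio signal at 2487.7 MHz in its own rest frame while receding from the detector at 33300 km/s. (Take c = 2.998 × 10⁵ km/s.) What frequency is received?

2225.2 MHz

β = v/c = 33300/299800 = 0.1111.
Relativistic Doppler for frequency: f' = f₀ · √((1 − β)/(1 + β)).
f' = 2487.7 × √(0.8889/1.1111) = 2487.7 × 0.89446 ≈ 2225.2 MHz.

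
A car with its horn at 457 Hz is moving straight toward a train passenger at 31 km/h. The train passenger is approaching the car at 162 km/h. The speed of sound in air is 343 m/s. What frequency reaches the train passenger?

31 km/h = 8.611 m/s; 162 km/h = 45 m/s.
With source approaching and observer approaching, f' = f · (v + v_o)/(v − v_s).
f' = 457 × (343 + 45)/(343 − 8.611) = 457 × 388/334.39 ≈ 530 Hz.

530 Hz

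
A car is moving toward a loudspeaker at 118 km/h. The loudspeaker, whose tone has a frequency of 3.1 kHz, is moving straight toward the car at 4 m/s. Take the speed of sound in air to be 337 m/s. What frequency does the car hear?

3.44 kHz

118 km/h = 32.78 m/s.
Both move, so f' = f · (v + v_o)/(v − v_s).
f' = 3.1 × (337 + 32.78)/(337 − 4) = 3.1 × 369.78/333 ≈ 3.44 kHz.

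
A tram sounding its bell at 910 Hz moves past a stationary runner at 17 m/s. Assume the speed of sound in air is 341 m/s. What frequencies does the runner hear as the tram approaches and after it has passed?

958 Hz approaching; 867 Hz receding

Approaching: f₁ = f · v/(v − v_s) = 910 × 341/324 ≈ 958 Hz.
Receding: f₂ = f · v/(v + v_s) = 910 × 341/358 ≈ 867 Hz.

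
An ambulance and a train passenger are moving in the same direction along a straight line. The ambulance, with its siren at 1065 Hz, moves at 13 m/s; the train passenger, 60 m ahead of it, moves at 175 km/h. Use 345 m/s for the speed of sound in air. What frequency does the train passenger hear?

951 Hz

175 km/h = 48.61 m/s.
The train passenger is ahead, so the ambulance is moving toward it while the train passenger is moving away from the ambulance.
With source approaching and observer receding, f' = f · (v − v_o)/(v − v_s).
f' = 1065 × (345 − 48.61)/(345 − 13) = 1065 × 296.39/332 ≈ 951 Hz.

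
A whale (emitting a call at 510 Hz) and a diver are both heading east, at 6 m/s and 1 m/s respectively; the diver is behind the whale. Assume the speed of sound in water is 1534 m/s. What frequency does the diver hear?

508 Hz

The diver is behind, so the whale is moving away from it while the diver is moving toward the whale.
General Doppler shift: f' = f · (v + v_o)/(v + v_s).
f' = 510 × (1534 + 1)/(1534 + 6) = 510 × 1535/1540 ≈ 508 Hz.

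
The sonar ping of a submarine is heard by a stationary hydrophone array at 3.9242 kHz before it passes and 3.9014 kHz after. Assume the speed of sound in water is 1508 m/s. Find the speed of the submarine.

4.4 m/s

f₁/f₂ = (v + v_s)/(v − v_s), so v_s = v · (f₁ − f₂)/(f₁ + f₂).
v_s = 1508 × (3.9242 − 3.9014)/(3.9242 + 3.9014) = 1508 × 0.0228/7.8256 ≈ 4.4 m/s.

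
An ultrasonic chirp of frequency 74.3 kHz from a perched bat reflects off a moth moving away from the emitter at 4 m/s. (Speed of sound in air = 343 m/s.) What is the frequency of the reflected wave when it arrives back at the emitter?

72.6 kHz

At the moth (a moving observer), f₁ = f₀ · (v − u)/v = 74.3 × 339/343 ≈ 73.4 kHz.
On reflection it acts as a source moving away from the stationary detector: f₂ = f₁ · v/(v + u) = 73.4 × 343/347 ≈ 72.6 kHz.
Equivalently f₂ = f₀ · (v − u)/(v + u).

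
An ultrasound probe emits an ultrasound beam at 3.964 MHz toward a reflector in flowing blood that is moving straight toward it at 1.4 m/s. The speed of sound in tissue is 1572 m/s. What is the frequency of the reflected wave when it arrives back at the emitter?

3.971 MHz

At the reflector in flowing blood (a moving observer), f₁ = f₀ · (v + u)/v = 3.964 × 1573.4/1572 ≈ 3.968 MHz.
On reflection it acts as a source moving toward the stationary detector: f₂ = f₁ · v/(v − u) = 3.968 × 1572/1570.6 ≈ 3.971 MHz.
Equivalently f₂ = f₀ · (v + u)/(v − u).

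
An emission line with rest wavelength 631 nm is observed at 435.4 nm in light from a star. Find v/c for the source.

λ'/λ₀ = 0.6900 < 1 (blueshift), so the source is approaching.
λ'/λ₀ = √((1 − β)/(1 + β)) for an approaching source ⇒ β = (1 − r²)/(1 + r²) with r = λ'/λ₀.
β = (1 − 0.4761)/(1 + 0.4761) ≈ 0.355.

0.355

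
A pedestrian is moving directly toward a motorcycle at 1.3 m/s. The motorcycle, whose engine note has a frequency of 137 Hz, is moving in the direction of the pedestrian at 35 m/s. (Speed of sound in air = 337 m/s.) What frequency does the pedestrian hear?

General Doppler shift: f' = f · (v + v_o)/(v − v_s).
f' = 137 × (337 + 1.3)/(337 − 35) = 137 × 338.3/302 ≈ 153 Hz.

153 Hz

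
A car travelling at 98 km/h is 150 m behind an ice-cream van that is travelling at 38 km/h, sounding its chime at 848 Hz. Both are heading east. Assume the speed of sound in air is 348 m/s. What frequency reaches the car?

38 km/h = 10.56 m/s; 98 km/h = 27.22 m/s.
The car is behind, so the ice-cream van is moving away from it while the car is moving toward the ice-cream van.
With source receding and observer approaching, f' = f · (v + v_o)/(v + v_s).
f' = 848 × (348 + 27.22)/(348 + 10.56) = 848 × 375.22/358.56 ≈ 887 Hz.

887 Hz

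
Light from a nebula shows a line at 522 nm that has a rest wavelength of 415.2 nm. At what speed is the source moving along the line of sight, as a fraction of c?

0.225

λ'/λ₀ = 1.2572 > 1 (redshift), so the source is receding.
λ'/λ₀ = √((1 + β)/(1 − β)) for a receding source ⇒ β = (r² − 1)/(r² + 1) with r = λ'/λ₀.
β = (1.5806 − 1)/(1.5806 + 1) ≈ 0.225.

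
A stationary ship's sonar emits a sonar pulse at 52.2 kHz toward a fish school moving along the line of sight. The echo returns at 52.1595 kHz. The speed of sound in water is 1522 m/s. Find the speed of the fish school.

0.59 m/s

Double Doppler shift off a moving reflector: f₂ = f₀ · (v + u)/(v − u) (u > 0 toward emitter).
Rearranging, u = v · (f₂ − f₀)/(f₂ + f₀) = 1522 × -0.0405/104.3595 ≈ -0.59 m/s.
So the fish school is moving at 0.59 m/s away from the emitter.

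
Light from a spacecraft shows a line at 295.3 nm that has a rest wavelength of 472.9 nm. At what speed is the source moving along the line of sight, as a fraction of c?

λ'/λ₀ = 0.6244 < 1 (blueshift), so the source is approaching.
λ'/λ₀ = √((1 − β)/(1 + β)) for an approaching source ⇒ β = (1 − r²)/(1 + r²) with r = λ'/λ₀.
β = (1 − 0.3899)/(1 + 0.3899) ≈ 0.439.

0.439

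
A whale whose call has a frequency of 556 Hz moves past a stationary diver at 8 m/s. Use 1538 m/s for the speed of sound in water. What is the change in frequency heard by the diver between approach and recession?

Approaching: f₁ = f · v/(v − v_s) = 556 × 1538/1530 ≈ 558.91 Hz.
Receding: f₂ = f · v/(v + v_s) = 556 × 1538/1546 ≈ 553.12 Hz.
Drop: f₁ − f₂ = 2f·v·v_s/(v² − v_s²) = 2 × 556 × 1538 × 8/(1538² − 8²) ≈ 5.78 Hz.

5.78 Hz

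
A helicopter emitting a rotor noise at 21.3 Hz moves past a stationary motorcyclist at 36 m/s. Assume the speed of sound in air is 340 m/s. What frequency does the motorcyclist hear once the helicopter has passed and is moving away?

Receding: f₂ = f · v/(v + v_s) = 21.3 × 340/376 ≈ 19.3 Hz.

19.3 Hz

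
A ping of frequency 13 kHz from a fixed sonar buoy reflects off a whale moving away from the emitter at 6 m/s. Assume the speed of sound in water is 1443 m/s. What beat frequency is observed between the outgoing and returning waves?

At the whale (a moving observer), f₁ = f₀ · (v − u)/v = 13 × 1437/1443 ≈ 12.9459 kHz.
The reflection then acts as a moving source: f₂ = f₁ · v/(v + u) ≈ 12.8923 kHz.
Equivalently f₂ = f₀ · (v − u)/(v + u).
Beat frequency (with f₀ = 13000 Hz): |f₂ − f₀| = 2u·f₀/(v + u) = 2 × 6 × 13000/1449 ≈ 108 Hz.

108 Hz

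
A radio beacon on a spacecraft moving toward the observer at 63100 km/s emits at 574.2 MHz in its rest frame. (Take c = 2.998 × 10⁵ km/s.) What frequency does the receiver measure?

β = v/c = 63100/299800 = 0.2105.
Relativistic Doppler for frequency: f' = f₀ · √((1 + β)/(1 − β)).
f' = 574.2 × √(1.2105/0.7895) = 574.2 × 1.23821 ≈ 711.0 MHz.

711.0 MHz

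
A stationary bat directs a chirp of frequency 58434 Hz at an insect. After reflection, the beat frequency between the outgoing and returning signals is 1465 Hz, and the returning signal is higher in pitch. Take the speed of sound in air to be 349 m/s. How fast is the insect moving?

4.3 m/s

Double Doppler shift off a moving reflector: f₂ = f₀ · (v + u)/(v − u) (u > 0 toward emitter).
Returning signal is higher, so f₂ = f₀ + Δf = 58434 + 1465 = 59899 Hz.
Rearranging, u = v · (f₂ − f₀)/(f₂ + f₀) = 349 × 1465/118333 ≈ 4.3 m/s.
So the insect is moving at 4.3 m/s toward the emitter.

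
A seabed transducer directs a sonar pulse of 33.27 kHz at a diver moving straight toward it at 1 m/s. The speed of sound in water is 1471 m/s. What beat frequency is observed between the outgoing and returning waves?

The diver first receives the wave as a moving observer: f₁ = f₀ · (v + u)/v = 33.27 × (1471 + 1)/1471 ≈ 33.2926 kHz.
On reflection it acts as a source moving toward the stationary detector: f₂ = f₁ · v/(v − u) = 33.2926 × 1471/1470 ≈ 33.3153 kHz.
Equivalently f₂ = f₀ · (v + u)/(v − u).
Beat frequency (with f₀ = 33270 Hz): |f₂ − f₀| = 2u·f₀/(v − u) = 2 × 1 × 33270/1470 ≈ 45.3 Hz.

45.3 Hz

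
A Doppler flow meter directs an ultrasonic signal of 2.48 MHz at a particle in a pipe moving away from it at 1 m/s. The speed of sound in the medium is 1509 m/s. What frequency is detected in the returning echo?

2.477 MHz

At the particle in a pipe (a moving observer), f₁ = f₀ · (v − u)/v = 2.48 × 1508/1509 ≈ 2.478 MHz.
On reflection it acts as a source moving away from the stationary detector: f₂ = f₁ · v/(v + u) = 2.478 × 1509/1510 ≈ 2.477 MHz.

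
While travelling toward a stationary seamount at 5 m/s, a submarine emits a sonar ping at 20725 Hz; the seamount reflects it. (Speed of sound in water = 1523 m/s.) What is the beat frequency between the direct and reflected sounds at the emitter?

The seamount receives the sound from a moving source: f₁ = f₀ · v/(v − v_e) = 20725 × 1523/1518 ≈ 20793.3 Hz.
On the return leg the submarine is a moving observer: f₂ = f₁ · (v + v_e)/v = 20793.3 × 1528/1523 ≈ 20861.5 Hz.
Equivalently f₂ = f₀ · (v + v_e)/(v − v_e).
Beat against the emitted tone: |f₂ − f₀| = 2v_e·f₀/(v − v_e) = 2 × 5 × 20725/1518 ≈ 137 Hz.

137 Hz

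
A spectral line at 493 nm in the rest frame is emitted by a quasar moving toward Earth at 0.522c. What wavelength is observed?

276.3 nm

Relativistic Doppler for wavelength: λ' = λ₀ · √((1 − β)/(1 + β)).
λ' = 493 × √(0.4780/1.5220) = 493 × 0.56041 ≈ 276.3 nm.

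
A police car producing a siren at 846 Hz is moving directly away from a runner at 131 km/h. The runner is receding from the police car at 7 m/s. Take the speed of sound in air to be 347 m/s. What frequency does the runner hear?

131 km/h = 36.39 m/s.
With source receding and observer receding, f' = f · (v − v_o)/(v + v_s).
f' = 846 × (347 − 7)/(347 + 36.39) = 846 × 340/383.39 ≈ 750 Hz.

750 Hz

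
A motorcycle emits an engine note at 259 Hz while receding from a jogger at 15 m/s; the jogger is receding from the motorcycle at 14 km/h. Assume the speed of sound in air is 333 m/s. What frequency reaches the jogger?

245 Hz

14 km/h = 3.889 m/s.
General Doppler shift: f' = f · (v − v_o)/(v + v_s).
f' = 259 × (333 − 3.889)/(333 + 15) = 259 × 329.11/348 ≈ 245 Hz.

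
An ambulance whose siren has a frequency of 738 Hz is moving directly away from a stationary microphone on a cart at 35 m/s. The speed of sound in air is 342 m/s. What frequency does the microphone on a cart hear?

Only the source moves, away from the listener, so f' = f · v/(v + v_s).
f' = 738 × 342/(342 + 35) = 738 × 342/377 ≈ 669 Hz.

669 Hz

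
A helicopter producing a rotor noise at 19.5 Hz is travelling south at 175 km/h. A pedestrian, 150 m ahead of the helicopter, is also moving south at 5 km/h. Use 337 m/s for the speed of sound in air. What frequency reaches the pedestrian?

175 km/h = 48.61 m/s; 5 km/h = 1.389 m/s.
The pedestrian is ahead, so the helicopter is moving toward it while the pedestrian is moving away from the helicopter.
With source approaching and observer receding, f' = f · (v − v_o)/(v − v_s).
f' = 19.5 × (337 − 1.389)/(337 − 48.61) = 19.5 × 335.61/288.39 ≈ 22.7 Hz.

22.7 Hz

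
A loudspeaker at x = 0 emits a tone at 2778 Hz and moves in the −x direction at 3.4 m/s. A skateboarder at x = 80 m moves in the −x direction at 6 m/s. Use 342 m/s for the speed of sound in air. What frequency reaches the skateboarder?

The observer lies on the +x side, so the source is heading away from the observer and the observer is heading toward the source.
Both move, so f' = f · (v + v_o)/(v + v_s).
f' = 2778 × (342 + 6)/(342 + 3.4) = 2778 × 348/345.4 ≈ 2799 Hz.

2799 Hz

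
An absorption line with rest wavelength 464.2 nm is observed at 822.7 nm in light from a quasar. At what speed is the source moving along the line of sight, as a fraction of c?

λ'/λ₀ = 1.7723 > 1 (redshift), so the source is receding.
λ'/λ₀ = √((1 + β)/(1 − β)) for a receding source ⇒ β = (r² − 1)/(r² + 1) with r = λ'/λ₀.
β = (3.1410 − 1)/(3.1410 + 1) ≈ 0.517.

0.517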